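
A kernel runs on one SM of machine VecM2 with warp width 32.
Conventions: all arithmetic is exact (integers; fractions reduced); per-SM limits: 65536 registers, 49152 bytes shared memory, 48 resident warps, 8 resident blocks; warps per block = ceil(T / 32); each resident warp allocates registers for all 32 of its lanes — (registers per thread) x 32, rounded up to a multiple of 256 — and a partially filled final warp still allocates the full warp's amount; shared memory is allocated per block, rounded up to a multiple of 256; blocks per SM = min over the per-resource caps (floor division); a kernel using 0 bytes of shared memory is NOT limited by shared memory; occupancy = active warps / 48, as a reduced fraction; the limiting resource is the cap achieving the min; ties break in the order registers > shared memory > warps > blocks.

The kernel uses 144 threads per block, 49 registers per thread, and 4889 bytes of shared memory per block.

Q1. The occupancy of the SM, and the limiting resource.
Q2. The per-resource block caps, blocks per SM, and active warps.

Answer: occupancy 35/48, limited by registers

registers: 7 blocks
shared memory: 9 blocks
warps: 9 blocks
blocks: 8 blocks

Answer: 7 blocks, 35 active warps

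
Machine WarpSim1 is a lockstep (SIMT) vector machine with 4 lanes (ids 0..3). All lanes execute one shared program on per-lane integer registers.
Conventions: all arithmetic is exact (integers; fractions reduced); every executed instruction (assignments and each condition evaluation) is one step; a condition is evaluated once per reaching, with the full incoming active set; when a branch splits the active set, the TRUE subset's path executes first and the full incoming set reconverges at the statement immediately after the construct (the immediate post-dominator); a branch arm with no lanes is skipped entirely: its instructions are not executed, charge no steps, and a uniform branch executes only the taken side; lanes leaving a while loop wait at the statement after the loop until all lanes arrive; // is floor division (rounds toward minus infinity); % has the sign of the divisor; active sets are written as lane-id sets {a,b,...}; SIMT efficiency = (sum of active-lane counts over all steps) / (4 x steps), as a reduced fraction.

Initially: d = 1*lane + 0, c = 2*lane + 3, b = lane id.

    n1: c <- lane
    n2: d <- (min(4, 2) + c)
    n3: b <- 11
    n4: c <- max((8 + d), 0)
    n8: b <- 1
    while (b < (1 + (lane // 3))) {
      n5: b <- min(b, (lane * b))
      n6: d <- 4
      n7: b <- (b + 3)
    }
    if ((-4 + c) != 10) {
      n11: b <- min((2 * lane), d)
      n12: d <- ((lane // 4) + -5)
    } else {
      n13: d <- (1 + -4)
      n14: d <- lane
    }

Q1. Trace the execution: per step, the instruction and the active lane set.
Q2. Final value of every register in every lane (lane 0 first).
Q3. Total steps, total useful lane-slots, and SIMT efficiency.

step 0: c <- lane                    {0,1,2,3}
step 1: d <- (min(4, 2) + c)         {0,1,2,3}
step 2: b <- 11                      {0,1,2,3}
step 3: c <- max((8 + d), 0)         {0,1,2,3}
step 4: b <- 1                       {0,1,2,3}
step 5: eval (b < (1 + (lane // 3))) {0,1,2,3}
step 6: b <- min(b, (lane * b))      {3}
step 7: d <- 4                       {3}
step 8: b <- (b + 3)                 {3}
step 9: eval (b < (1 + (lane // 3))) {3}
step 10: eval ((-4 + c) != 10)        {0,1,2,3}
step 11: b <- min((2 * lane), d)      {0,1,2,3}
step 12: d <- ((lane // 4) + -5)      {0,1,2,3}

Answer: 13 steps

d: -5,-5,-5,-5
c: 10,11,12,13
b: 0,2,4,4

steps = 13; useful = 40; efficiency = 40/52 = 10/13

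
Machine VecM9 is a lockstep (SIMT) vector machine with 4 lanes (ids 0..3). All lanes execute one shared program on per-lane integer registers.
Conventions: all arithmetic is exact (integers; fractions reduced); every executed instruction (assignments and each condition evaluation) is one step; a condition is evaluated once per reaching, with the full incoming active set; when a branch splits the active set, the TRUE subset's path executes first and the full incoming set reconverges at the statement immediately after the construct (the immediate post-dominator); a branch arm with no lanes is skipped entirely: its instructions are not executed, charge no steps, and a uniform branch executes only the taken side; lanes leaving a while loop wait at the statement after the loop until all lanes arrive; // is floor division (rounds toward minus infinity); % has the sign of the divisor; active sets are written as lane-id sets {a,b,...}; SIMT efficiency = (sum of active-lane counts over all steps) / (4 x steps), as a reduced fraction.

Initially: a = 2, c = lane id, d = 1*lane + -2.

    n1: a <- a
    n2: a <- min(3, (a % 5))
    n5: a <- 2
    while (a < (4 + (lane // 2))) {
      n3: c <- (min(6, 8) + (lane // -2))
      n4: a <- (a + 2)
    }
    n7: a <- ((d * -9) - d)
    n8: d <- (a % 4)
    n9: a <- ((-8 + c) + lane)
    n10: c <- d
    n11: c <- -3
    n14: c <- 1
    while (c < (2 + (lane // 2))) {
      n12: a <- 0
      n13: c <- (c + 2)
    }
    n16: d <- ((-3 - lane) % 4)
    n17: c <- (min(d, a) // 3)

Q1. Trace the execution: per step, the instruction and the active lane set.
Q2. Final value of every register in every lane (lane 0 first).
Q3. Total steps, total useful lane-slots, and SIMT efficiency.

step 0: a <- a                       {0,1,2,3}
step 1: a <- min(3, (a % 5))         {0,1,2,3}
step 2: a <- 2                       {0,1,2,3}
step 3: eval (a < (4 + (lane // 2))) {0,1,2,3}
step 4: c <- (min(6, 8) + (lane // -2)) {0,1,2,3}
step 5: a <- (a + 2)                 {0,1,2,3}
step 6: eval (a < (4 + (lane // 2))) {0,1,2,3}
step 7: c <- (min(6, 8) + (lane // -2)) {2,3}
step 8: a <- (a + 2)                 {2,3}
step 9: eval (a < (4 + (lane // 2))) {2,3}
step 10: a <- ((d * -9) - d)          {0,1,2,3}
step 11: d <- (a % 4)                 {0,1,2,3}
step 12: a <- ((-8 + c) + lane)       {0,1,2,3}
step 13: c <- d                       {0,1,2,3}
step 14: c <- -3                      {0,1,2,3}
step 15: c <- 1                       {0,1,2,3}
step 16: eval (c < (2 + (lane // 2))) {0,1,2,3}
step 17: a <- 0                       {0,1,2,3}
step 18: c <- (c + 2)                 {0,1,2,3}
step 19: eval (c < (2 + (lane // 2))) {0,1,2,3}
step 20: d <- ((-3 - lane) % 4)       {0,1,2,3}
step 21: c <- (min(d, a) // 3)        {0,1,2,3}

Answer: 22 steps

a: 0,0,0,0
c: 0,0,0,0
d: 1,0,3,2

steps = 22; useful = 82; efficiency = 82/88 = 41/44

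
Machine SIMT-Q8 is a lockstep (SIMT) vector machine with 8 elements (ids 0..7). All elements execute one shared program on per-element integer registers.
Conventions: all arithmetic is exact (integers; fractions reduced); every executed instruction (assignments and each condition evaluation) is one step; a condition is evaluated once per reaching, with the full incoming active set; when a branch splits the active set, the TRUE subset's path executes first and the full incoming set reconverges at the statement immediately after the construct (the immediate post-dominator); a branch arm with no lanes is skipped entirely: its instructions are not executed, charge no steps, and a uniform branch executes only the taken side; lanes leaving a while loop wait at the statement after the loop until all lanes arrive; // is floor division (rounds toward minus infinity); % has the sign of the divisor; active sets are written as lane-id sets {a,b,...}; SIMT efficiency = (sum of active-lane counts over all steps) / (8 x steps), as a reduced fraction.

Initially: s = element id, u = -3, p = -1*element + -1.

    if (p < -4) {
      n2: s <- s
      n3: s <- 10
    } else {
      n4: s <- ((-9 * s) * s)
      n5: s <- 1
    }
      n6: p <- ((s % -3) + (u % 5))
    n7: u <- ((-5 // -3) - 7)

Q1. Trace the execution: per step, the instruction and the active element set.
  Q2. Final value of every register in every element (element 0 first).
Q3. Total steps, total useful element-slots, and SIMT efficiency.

step 0: eval (p < -4)                {0,1,2,3,4,5,6,7}
step 1: s <- s                       {4,5,6,7}
step 2: s <- 10                      {4,5,6,7}
step 3: s <- ((-9 * s) * s)          {0,1,2,3}
step 4: s <- 1                       {0,1,2,3}
step 5: p <- ((s % -3) + (u % 5))    {0,1,2,3,4,5,6,7}
step 6: u <- ((-5 // -3) - 7)        {0,1,2,3,4,5,6,7}

Answer: 7 steps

s: 1,1,1,1,10,10,10,10
u: -6,-6,-6,-6,-6,-6,-6,-6
p: 0,0,0,0,0,0,0,0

steps = 7; useful = 40; efficiency = 40/56 = 5/7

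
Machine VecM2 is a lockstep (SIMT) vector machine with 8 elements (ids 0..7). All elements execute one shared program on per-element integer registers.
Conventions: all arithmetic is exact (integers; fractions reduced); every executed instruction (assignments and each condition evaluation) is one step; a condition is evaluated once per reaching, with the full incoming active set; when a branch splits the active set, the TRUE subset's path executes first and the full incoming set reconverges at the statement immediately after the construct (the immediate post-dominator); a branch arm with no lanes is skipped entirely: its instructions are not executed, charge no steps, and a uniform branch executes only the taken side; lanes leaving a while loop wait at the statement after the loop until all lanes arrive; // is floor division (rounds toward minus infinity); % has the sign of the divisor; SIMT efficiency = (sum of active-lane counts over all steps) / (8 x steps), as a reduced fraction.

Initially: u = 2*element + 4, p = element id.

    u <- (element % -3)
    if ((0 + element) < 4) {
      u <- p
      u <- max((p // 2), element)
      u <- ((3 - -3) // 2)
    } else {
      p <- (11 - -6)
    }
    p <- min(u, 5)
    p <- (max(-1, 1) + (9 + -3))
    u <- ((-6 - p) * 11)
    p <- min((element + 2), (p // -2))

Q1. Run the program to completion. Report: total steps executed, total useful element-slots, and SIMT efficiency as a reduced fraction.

Answer: 10 steps, 64 useful, 4/5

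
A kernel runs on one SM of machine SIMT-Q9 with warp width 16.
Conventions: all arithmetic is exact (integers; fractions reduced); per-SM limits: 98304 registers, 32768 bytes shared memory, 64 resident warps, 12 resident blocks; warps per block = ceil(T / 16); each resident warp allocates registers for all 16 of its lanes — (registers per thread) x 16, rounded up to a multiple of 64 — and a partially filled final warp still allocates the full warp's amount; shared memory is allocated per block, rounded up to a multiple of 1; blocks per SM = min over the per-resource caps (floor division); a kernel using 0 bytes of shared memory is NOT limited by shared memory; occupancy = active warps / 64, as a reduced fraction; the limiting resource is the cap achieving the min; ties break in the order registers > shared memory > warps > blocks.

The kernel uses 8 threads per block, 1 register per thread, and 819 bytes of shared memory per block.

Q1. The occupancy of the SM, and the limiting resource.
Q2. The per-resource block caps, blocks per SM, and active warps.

Answer: occupancy 3/16, limited by blocks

registers: 1536 blocks
shared memory: 40 blocks
warps: 64 blocks
blocks: 12 blocks

Answer: 12 blocks, 12 active warps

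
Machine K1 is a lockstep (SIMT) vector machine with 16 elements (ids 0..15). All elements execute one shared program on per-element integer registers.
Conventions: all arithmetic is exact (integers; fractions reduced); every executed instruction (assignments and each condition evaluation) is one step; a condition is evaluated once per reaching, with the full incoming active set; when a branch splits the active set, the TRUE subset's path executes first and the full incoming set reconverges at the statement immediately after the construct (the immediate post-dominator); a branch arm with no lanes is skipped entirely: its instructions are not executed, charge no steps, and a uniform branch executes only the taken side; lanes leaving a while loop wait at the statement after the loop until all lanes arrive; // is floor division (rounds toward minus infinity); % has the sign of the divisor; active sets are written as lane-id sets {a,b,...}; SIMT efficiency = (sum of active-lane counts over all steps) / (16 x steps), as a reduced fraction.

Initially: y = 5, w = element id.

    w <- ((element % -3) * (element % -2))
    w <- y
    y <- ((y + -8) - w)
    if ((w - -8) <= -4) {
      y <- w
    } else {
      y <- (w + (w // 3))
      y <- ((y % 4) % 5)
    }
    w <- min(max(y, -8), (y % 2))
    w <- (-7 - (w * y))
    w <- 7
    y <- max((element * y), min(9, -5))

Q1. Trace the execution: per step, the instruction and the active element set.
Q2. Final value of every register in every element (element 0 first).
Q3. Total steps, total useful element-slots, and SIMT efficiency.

step 0: w <- ((element % -3) * (element % -2)) {0,1,2,3,4,5,6,7,8,9,10,11,12,13,14,15}
step 1: w <- y                       {0,1,2,3,4,5,6,7,8,9,10,11,12,13,14,15}
step 2: y <- ((y + -8) - w)          {0,1,2,3,4,5,6,7,8,9,10,11,12,13,14,15}
step 3: eval ((w - -8) <= -4)        {0,1,2,3,4,5,6,7,8,9,10,11,12,13,14,15}
step 4: y <- (w + (w // 3))          {0,1,2,3,4,5,6,7,8,9,10,11,12,13,14,15}
step 5: y <- ((y % 4) % 5)           {0,1,2,3,4,5,6,7,8,9,10,11,12,13,14,15}
step 6: w <- min(max(y, -8), (y % 2)) {0,1,2,3,4,5,6,7,8,9,10,11,12,13,14,15}
step 7: w <- (-7 - (w * y))          {0,1,2,3,4,5,6,7,8,9,10,11,12,13,14,15}
step 8: w <- 7                       {0,1,2,3,4,5,6,7,8,9,10,11,12,13,14,15}
step 9: y <- max((element * y), min(9, -5)) {0,1,2,3,4,5,6,7,8,9,10,11,12,13,14,15}

Answer: 10 steps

y: 0,2,4,6,8,10,12,14,16,18,20,22,24,26,28,30
w: 7,7,7,7,7,7,7,7,7,7,7,7,7,7,7,7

steps = 10; useful = 160; efficiency = 160/160 = 1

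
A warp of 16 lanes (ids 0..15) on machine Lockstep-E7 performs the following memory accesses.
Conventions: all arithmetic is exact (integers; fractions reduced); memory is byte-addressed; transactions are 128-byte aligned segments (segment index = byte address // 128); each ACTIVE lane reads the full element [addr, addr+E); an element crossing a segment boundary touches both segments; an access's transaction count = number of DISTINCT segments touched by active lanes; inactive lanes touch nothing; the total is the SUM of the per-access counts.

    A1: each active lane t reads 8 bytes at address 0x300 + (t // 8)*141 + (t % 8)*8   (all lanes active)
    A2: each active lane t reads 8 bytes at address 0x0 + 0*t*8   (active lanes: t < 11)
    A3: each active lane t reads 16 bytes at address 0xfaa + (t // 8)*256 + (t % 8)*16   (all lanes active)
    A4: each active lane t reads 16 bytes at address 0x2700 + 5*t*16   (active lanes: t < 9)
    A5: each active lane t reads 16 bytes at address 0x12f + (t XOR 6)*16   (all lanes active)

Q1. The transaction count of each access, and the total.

A1: 2 transactions
A2: 1 transaction
A3: 4 transactions
A4: 6 transactions
A5: 3 transactions

Answer: 2,1,4,6,3; total 16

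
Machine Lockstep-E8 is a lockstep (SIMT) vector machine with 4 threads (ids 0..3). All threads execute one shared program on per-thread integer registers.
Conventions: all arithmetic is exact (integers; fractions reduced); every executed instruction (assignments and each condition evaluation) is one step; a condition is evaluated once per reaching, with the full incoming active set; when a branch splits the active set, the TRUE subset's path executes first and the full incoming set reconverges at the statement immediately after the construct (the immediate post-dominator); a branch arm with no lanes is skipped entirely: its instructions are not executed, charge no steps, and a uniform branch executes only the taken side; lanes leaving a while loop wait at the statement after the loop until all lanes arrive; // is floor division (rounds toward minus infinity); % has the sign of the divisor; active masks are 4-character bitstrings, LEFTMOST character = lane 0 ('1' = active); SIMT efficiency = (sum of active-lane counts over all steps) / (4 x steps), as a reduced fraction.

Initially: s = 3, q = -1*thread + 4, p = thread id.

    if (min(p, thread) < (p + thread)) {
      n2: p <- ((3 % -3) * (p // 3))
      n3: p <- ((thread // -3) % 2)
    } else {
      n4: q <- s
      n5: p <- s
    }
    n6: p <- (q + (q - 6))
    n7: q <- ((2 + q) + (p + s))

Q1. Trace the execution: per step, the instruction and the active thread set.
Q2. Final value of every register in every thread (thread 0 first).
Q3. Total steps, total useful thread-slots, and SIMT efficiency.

step 0: eval (min(p, thread) < (p + thread)) 1111
step 1: p <- ((3 % -3) * (p // 3))   0111
step 2: p <- ((thread // -3) % 2)    0111
step 3: q <- s                       1000
step 4: p <- s                       1000
step 5: p <- (q + (q - 6))           1111
step 6: q <- ((2 + q) + (p + s))     1111

Answer: 7 steps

s: 3,3,3,3
q: 8,8,5,2
p: 0,0,-2,-4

steps = 7; useful = 20; efficiency = 20/28 = 5/7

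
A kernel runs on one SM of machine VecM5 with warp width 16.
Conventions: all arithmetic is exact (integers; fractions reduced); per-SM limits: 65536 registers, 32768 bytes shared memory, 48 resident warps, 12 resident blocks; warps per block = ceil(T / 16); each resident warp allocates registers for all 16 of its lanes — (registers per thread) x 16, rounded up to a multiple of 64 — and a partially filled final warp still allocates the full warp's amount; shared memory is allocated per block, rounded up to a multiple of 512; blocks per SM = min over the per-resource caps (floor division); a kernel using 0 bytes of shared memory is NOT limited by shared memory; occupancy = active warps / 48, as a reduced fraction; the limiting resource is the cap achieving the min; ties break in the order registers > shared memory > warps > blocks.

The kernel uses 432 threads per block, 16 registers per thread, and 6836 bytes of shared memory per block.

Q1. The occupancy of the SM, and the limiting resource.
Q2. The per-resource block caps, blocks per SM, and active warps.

Answer: occupancy 9/16, limited by warps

registers: 9 blocks
shared memory: 4 blocks
warps: 1 block
blocks: 12 blocks

Answer: 1 block, 27 active warps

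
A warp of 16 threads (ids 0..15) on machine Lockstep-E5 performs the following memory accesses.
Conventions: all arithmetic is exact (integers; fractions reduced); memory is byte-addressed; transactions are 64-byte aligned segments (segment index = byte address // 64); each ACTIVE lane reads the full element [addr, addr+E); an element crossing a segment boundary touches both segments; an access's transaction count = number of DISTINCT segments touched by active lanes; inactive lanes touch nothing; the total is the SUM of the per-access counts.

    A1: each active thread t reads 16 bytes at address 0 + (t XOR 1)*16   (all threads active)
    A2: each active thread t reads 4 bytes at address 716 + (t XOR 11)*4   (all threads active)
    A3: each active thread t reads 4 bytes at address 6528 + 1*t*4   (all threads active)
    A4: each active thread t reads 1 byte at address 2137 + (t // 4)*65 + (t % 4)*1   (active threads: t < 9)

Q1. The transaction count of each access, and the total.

A1: 4 transactions
A2: 2 transactions
A3: 1 transaction
A4: 3 transactions

Answer: 4,2,1,3; total 10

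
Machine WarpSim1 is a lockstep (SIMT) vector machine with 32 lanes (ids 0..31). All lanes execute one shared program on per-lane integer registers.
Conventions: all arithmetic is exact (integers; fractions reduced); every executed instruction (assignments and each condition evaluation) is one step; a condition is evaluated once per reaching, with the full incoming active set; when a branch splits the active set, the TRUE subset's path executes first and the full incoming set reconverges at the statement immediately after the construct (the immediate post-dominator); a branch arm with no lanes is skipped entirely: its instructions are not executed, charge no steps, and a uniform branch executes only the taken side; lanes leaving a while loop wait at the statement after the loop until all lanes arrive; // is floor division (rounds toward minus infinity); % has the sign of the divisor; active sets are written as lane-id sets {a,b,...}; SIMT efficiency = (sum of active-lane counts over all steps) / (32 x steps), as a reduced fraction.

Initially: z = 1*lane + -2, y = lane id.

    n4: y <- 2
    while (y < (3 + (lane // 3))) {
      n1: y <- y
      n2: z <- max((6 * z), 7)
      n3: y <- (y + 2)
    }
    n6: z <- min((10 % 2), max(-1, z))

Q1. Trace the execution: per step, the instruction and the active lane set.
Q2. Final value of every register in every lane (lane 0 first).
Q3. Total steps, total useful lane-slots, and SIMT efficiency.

step 0: y <- 2                       {0,1,2,3,4,5,6,7,8,9,10,11,12,13,14,15,16,17,18,19,20,21,22,23,24,25,26,27,28,29,30,31}
step 1: eval (y < (3 + (lane // 3))) {0,1,2,3,4,5,6,7,8,9,10,11,12,13,14,15,16,17,18,19,20,21,22,23,24,25,26,27,28,29,30,31}
step 2: y <- y                       {0,1,2,3,4,5,6,7,8,9,10,11,12,13,14,15,16,17,18,19,20,21,22,23,24,25,26,27,28,29,30,31}
step 3: z <- max((6 * z), 7)         {0,1,2,3,4,5,6,7,8,9,10,11,12,13,14,15,16,17,18,19,20,21,22,23,24,25,26,27,28,29,30,31}
step 4: y <- (y + 2)                 {0,1,2,3,4,5,6,7,8,9,10,11,12,13,14,15,16,17,18,19,20,21,22,23,24,25,26,27,28,29,30,31}
step 5: eval (y < (3 + (lane // 3))) {0,1,2,3,4,5,6,7,8,9,10,11,12,13,14,15,16,17,18,19,20,21,22,23,24,25,26,27,28,29,30,31}
step 6: y <- y                       {6,7,8,9,10,11,12,13,14,15,16,17,18,19,20,21,22,23,24,25,26,27,28,29,30,31}
step 7: z <- max((6 * z), 7)         {6,7,8,9,10,11,12,13,14,15,16,17,18,19,20,21,22,23,24,25,26,27,28,29,30,31}
step 8: y <- (y + 2)                 {6,7,8,9,10,11,12,13,14,15,16,17,18,19,20,21,22,23,24,25,26,27,28,29,30,31}
step 9: eval (y < (3 + (lane // 3))) {6,7,8,9,10,11,12,13,14,15,16,17,18,19,20,21,22,23,24,25,26,27,28,29,30,31}
step 10: y <- y                       {12,13,14,15,16,17,18,19,20,21,22,23,24,25,26,27,28,29,30,31}
step 11: z <- max((6 * z), 7)         {12,13,14,15,16,17,18,19,20,21,22,23,24,25,26,27,28,29,30,31}
step 12: y <- (y + 2)                 {12,13,14,15,16,17,18,19,20,21,22,23,24,25,26,27,28,29,30,31}
step 13: eval (y < (3 + (lane // 3))) {12,13,14,15,16,17,18,19,20,21,22,23,24,25,26,27,28,29,30,31}
step 14: y <- y                       {18,19,20,21,22,23,24,25,26,27,28,29,30,31}
step 15: z <- max((6 * z), 7)         {18,19,20,21,22,23,24,25,26,27,28,29,30,31}
step 16: y <- (y + 2)                 {18,19,20,21,22,23,24,25,26,27,28,29,30,31}
step 17: eval (y < (3 + (lane // 3))) {18,19,20,21,22,23,24,25,26,27,28,29,30,31}
step 18: y <- y                       {24,25,26,27,28,29,30,31}
step 19: z <- max((6 * z), 7)         {24,25,26,27,28,29,30,31}
step 20: y <- (y + 2)                 {24,25,26,27,28,29,30,31}
step 21: eval (y < (3 + (lane // 3))) {24,25,26,27,28,29,30,31}
step 22: y <- y                       {30,31}
step 23: z <- max((6 * z), 7)         {30,31}
step 24: y <- (y + 2)                 {30,31}
step 25: eval (y < (3 + (lane // 3))) {30,31}
step 26: z <- min((10 % 2), max(-1, z)) {0,1,2,3,4,5,6,7,8,9,10,11,12,13,14,15,16,17,18,19,20,21,22,23,24,25,26,27,28,29,30,31}

Answer: 27 steps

z: 0,0,0,0,0,0,0,0,0,0,0,0,0,0,0,0,0,0,0,0,0,0,0,0,0,0,0,0,0,0,0,0
y: 4,4,4,4,4,4,6,6,6,6,6,6,8,8,8,8,8,8,10,10,10,10,10,10,12,12,12,12,12,12,14,14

steps = 27; useful = 504; efficiency = 504/864 = 7/12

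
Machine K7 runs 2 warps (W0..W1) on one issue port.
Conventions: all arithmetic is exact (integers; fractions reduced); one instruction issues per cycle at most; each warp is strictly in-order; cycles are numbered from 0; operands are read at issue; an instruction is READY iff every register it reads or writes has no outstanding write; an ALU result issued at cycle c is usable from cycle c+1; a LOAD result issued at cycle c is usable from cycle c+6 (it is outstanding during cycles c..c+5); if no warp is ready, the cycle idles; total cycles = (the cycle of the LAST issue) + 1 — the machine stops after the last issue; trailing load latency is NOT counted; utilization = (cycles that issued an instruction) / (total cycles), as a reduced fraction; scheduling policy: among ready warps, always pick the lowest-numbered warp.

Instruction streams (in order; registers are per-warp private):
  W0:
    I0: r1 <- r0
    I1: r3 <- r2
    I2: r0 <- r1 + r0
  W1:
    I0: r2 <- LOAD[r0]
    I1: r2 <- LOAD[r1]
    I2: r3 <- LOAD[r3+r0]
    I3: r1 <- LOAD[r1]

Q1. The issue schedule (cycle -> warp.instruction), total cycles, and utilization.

cycle 0: W0.I0
cycle 1: W0.I1
cycle 2: W0.I2
cycle 3: W1.I0
cycle 4: idle
cycle 5: idle
cycle 6: idle
cycle 7: idle
cycle 8: idle
cycle 9: W1.I1
cycle 10: W1.I2
cycle 11: W1.I3

Answer: 12 cycles, utilization 7/12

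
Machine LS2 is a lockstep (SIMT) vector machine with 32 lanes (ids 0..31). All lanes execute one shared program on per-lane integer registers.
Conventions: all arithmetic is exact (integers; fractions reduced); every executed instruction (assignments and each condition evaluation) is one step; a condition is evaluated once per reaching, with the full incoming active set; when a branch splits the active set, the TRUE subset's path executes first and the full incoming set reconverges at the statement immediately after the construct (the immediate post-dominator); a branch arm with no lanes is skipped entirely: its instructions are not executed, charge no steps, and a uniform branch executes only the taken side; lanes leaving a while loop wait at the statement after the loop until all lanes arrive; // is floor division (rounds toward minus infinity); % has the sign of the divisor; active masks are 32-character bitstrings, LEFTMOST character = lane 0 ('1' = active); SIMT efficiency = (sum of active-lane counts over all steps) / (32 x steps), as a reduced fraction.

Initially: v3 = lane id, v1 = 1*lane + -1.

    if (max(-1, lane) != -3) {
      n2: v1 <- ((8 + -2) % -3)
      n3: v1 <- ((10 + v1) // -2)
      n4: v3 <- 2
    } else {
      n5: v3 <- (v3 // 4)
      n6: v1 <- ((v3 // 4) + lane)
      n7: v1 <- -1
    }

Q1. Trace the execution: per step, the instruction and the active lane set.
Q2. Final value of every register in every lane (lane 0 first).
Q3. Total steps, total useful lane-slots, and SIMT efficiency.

step 0: eval (max(-1, lane) != -3)   11111111111111111111111111111111
step 1: v1 <- ((8 + -2) % -3)        11111111111111111111111111111111
step 2: v1 <- ((10 + v1) // -2)      11111111111111111111111111111111
step 3: v3 <- 2                      11111111111111111111111111111111

Answer: 4 steps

v3: 2,2,2,2,2,2,2,2,2,2,2,2,2,2,2,2,2,2,2,2,2,2,2,2,2,2,2,2,2,2,2,2
v1: -5,-5,-5,-5,-5,-5,-5,-5,-5,-5,-5,-5,-5,-5,-5,-5,-5,-5,-5,-5,-5,-5,-5,-5,-5,-5,-5,-5,-5,-5,-5,-5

steps = 4; useful = 128; efficiency = 128/128 = 1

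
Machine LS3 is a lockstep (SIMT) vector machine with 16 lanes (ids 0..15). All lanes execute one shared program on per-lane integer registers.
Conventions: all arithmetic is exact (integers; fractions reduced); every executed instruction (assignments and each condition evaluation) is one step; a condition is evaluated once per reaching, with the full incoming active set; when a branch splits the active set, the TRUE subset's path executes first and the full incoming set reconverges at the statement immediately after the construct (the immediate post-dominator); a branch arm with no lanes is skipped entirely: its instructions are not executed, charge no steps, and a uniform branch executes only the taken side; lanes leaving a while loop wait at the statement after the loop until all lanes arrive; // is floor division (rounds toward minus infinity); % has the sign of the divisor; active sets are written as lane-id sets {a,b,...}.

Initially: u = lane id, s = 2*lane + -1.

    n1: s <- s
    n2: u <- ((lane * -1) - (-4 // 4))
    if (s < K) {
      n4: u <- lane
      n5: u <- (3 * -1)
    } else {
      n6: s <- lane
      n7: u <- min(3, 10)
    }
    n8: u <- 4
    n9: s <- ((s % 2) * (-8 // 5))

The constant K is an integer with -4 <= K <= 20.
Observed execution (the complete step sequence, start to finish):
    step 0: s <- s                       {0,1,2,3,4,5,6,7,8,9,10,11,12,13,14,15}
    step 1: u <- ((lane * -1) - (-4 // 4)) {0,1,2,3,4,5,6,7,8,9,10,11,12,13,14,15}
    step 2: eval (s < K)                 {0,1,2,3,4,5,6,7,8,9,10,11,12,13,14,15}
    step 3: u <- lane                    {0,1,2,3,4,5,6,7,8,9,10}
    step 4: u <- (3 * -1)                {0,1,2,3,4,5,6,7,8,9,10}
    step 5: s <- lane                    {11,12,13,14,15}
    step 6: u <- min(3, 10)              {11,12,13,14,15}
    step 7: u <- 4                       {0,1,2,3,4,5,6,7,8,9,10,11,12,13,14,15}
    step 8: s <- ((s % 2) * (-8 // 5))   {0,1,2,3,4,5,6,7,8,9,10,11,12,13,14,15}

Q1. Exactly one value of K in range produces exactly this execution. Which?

Answer: K = 20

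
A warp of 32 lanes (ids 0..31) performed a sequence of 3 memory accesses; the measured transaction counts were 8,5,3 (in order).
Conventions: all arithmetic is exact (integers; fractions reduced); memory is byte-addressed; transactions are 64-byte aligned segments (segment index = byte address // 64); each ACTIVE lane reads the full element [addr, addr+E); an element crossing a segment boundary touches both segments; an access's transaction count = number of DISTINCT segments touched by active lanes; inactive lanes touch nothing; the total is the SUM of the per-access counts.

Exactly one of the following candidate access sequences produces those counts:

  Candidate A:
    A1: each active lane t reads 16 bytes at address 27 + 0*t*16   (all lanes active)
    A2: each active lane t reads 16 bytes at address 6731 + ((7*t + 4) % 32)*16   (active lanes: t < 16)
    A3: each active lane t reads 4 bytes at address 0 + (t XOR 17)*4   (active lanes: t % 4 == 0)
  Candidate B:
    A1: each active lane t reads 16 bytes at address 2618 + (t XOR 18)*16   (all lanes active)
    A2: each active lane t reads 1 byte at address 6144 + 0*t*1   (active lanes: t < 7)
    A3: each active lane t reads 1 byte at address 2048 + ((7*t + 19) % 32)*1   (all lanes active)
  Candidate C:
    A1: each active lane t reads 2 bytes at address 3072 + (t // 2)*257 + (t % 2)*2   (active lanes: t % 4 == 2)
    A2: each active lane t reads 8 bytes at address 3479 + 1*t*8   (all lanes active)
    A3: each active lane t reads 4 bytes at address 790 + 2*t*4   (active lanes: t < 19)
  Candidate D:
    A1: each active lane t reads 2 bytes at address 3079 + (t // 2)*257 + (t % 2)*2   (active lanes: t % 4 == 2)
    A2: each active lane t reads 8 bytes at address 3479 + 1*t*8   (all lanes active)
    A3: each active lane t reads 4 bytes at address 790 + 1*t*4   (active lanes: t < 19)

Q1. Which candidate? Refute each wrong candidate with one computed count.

A: A1 gives 1 transaction, not 8
B: A1 gives 9 transactions, not 8
D: A3 gives 2 transactions, not 3
C: all counts match (8,5,3)

Answer: C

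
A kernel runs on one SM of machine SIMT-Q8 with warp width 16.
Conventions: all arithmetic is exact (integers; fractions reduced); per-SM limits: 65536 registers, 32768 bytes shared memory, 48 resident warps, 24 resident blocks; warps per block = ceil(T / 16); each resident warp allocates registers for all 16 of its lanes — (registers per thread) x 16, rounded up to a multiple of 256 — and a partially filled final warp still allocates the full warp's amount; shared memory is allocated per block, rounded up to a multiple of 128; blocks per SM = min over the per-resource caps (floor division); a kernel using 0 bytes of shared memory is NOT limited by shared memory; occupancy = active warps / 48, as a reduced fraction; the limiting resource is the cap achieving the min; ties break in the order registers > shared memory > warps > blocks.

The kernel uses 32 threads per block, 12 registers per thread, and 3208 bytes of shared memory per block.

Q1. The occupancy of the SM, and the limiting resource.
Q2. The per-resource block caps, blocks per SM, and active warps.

Answer: occupancy 3/8, limited by shared memory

registers: 128 blocks
shared memory: 9 blocks
warps: 24 blocks
blocks: 24 blocks

Answer: 9 blocks, 18 active warps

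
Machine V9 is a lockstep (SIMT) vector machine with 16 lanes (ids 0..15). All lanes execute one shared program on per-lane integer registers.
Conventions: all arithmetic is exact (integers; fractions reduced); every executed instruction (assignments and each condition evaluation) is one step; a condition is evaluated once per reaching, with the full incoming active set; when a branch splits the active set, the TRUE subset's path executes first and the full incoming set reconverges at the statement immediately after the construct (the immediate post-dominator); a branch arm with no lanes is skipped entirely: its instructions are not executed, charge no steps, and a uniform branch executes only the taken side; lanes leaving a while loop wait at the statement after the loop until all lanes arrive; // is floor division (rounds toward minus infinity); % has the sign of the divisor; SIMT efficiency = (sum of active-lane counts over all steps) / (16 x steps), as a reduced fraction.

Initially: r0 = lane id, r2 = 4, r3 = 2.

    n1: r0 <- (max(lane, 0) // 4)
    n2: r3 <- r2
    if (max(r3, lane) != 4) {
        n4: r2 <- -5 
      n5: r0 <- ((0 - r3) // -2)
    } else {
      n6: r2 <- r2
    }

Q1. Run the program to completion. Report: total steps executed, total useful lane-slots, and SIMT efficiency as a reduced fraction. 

Answer: 6 steps, 75 useful, 25/32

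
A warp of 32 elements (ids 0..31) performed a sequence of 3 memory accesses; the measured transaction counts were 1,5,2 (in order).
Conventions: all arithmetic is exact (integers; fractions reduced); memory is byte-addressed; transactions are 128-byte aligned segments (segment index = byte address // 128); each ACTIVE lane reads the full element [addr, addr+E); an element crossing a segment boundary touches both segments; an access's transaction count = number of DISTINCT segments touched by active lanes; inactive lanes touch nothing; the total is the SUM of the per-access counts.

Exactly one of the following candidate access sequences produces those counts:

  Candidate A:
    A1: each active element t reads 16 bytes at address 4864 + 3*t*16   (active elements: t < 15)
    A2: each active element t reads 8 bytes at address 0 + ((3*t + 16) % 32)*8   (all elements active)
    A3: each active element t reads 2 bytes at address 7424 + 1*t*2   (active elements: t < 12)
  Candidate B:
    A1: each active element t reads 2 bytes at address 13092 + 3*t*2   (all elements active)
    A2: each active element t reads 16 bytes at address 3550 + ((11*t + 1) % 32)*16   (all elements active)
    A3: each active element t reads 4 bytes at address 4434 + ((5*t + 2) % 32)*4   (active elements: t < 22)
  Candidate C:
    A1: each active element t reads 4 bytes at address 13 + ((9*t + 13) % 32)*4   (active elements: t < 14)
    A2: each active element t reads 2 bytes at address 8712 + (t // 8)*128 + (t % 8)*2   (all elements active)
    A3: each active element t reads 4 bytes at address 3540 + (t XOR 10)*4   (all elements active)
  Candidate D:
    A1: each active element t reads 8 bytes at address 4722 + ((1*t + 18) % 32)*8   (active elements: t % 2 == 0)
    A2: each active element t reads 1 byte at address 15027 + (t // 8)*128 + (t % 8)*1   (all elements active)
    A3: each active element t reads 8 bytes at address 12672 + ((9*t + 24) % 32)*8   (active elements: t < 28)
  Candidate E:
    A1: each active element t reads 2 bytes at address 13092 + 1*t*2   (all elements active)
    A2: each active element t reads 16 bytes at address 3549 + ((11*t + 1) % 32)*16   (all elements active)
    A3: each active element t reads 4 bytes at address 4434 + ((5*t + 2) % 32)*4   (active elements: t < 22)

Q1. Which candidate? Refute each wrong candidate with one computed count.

A: A1 gives 6 transactions, not 1
B: A1 gives 2 transactions, not 1
C: A1 gives 2 transactions, not 1
D: A1 gives 3 transactions, not 1
E: all counts match (1,5,2)

Answer: E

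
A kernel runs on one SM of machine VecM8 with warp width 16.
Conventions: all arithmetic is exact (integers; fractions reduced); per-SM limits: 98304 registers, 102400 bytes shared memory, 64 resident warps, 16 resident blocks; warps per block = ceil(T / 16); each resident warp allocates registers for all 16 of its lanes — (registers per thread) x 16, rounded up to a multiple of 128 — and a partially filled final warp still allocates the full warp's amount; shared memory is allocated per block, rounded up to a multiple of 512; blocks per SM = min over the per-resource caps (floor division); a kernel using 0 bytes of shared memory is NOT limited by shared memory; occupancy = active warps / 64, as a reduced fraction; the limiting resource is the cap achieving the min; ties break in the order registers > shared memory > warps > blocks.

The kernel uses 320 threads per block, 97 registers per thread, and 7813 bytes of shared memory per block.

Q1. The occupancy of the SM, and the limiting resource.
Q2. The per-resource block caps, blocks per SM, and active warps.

Answer: occupancy 5/8, limited by registers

registers: 2 blocks
shared memory: 12 blocks
warps: 3 blocks
blocks: 16 blocks

Answer: 2 blocks, 40 active warps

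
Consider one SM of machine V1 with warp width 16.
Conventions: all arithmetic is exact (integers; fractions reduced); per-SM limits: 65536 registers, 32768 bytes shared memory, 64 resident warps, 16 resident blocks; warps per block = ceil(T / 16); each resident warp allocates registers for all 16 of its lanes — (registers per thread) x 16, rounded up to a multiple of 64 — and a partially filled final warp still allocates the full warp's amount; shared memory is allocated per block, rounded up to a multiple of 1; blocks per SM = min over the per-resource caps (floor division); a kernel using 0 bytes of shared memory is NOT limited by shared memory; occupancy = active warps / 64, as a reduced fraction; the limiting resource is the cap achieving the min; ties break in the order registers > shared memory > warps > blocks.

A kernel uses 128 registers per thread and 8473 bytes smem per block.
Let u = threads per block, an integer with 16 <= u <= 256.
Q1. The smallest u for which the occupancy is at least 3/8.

Answer: u = 113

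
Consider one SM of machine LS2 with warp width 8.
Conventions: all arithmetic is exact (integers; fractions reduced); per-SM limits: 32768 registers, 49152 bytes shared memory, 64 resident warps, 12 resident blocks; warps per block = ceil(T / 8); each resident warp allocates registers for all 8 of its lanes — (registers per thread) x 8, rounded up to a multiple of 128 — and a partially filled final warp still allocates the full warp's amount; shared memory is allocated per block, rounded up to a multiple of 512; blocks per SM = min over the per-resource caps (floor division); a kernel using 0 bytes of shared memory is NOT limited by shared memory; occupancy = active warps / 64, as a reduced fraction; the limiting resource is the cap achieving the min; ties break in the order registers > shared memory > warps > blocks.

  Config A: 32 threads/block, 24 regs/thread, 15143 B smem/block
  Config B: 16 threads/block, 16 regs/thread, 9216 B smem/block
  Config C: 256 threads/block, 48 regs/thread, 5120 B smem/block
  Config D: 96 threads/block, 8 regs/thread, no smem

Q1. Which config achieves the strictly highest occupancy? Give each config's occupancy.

occupancies: A 3/16, B 5/32, C 1, D 15/16

Answer: C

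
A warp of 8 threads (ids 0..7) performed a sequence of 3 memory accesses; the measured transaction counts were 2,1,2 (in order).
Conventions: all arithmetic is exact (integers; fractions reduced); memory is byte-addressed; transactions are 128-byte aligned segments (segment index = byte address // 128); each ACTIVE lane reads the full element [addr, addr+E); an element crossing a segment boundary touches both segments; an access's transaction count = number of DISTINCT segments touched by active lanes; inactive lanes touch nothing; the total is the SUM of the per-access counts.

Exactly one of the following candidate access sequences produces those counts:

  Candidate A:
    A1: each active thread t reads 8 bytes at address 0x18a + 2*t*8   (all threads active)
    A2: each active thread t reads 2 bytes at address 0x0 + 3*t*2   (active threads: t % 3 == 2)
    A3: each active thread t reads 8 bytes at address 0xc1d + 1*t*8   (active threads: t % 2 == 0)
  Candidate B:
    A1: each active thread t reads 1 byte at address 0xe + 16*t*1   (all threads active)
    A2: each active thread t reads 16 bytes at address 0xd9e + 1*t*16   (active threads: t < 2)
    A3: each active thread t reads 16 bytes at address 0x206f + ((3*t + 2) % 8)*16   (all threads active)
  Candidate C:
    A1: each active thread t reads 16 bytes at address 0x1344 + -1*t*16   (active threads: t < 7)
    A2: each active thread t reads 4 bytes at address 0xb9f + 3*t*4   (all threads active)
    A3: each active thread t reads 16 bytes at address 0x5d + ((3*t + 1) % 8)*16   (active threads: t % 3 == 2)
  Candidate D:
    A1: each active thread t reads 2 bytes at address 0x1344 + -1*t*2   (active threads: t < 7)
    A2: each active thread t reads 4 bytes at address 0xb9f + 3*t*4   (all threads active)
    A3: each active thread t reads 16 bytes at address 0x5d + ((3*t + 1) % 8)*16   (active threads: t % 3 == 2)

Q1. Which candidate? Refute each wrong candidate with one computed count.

A: A3 gives 1 transaction, not 2
B: A1 gives 1 transaction, not 2
D: A1 gives 1 transaction, not 2
C: all counts match (2,1,2)

Answer: C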